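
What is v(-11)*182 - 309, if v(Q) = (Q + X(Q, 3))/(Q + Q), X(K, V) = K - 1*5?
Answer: -942/11 ≈ -85.636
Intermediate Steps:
X(K, V) = -5 + K (X(K, V) = K - 5 = -5 + K)
v(Q) = (-5 + 2*Q)/(2*Q) (v(Q) = (Q + (-5 + Q))/(Q + Q) = (-5 + 2*Q)/((2*Q)) = (-5 + 2*Q)*(1/(2*Q)) = (-5 + 2*Q)/(2*Q))
v(-11)*182 - 309 = ((-5/2 - 11)/(-11))*182 - 309 = -1/11*(-27/2)*182 - 309 = (27/22)*182 - 309 = 2457/11 - 309 = -942/11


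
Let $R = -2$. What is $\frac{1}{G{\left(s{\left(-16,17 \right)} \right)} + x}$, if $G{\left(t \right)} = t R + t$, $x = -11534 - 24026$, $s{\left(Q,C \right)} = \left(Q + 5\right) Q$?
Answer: $- \frac{1}{35736} \approx -2.7983 \cdot 10^{-5}$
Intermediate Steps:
$s{\left(Q,C \right)} = Q \left(5 + Q\right)$ ($s{\left(Q,C \right)} = \left(5 + Q\right) Q = Q \left(5 + Q\right)$)
$x = -35560$
$G{\left(t \right)} = - t$ ($G{\left(t \right)} = t \left(-2\right) + t = - 2 t + t = - t$)
$\frac{1}{G{\left(s{\left(-16,17 \right)} \right)} + x} = \frac{1}{- \left(-16\right) \left(5 - 16\right) - 35560} = \frac{1}{- \left(-16\right) \left(-11\right) - 35560} = \frac{1}{\left(-1\right) 176 - 35560} = \frac{1}{-176 - 35560} = \frac{1}{-35736} = - \frac{1}{35736}$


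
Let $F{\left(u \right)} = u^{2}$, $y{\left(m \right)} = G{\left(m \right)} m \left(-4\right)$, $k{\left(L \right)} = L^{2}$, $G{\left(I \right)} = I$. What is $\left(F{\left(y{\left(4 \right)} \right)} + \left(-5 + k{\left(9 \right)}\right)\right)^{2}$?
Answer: $17405584$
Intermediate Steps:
$y{\left(m \right)} = - 4 m^{2}$ ($y{\left(m \right)} = m m \left(-4\right) = m^{2} \left(-4\right) = - 4 m^{2}$)
$\left(F{\left(y{\left(4 \right)} \right)} + \left(-5 + k{\left(9 \right)}\right)\right)^{2} = \left(\left(- 4 \cdot 4^{2}\right)^{2} - \left(5 - 9^{2}\right)\right)^{2} = \left(\left(\left(-4\right) 16\right)^{2} + \left(-5 + 81\right)\right)^{2} = \left(\left(-64\right)^{2} + 76\right)^{2} = \left(4096 + 76\right)^{2} = 4172^{2} = 17405584$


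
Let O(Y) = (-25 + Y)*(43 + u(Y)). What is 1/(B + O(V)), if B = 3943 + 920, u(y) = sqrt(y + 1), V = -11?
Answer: 221/733479 + 4*I*sqrt(10)/1222465 ≈ 0.0003013 + 1.0347e-5*I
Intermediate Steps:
u(y) = sqrt(1 + y)
B = 4863
O(Y) = (-25 + Y)*(43 + sqrt(1 + Y))
1/(B + O(V)) = 1/(4863 + (-1075 - 25*sqrt(1 - 11) + 43*(-11) - 11*sqrt(1 - 11))) = 1/(4863 + (-1075 - 25*I*sqrt(10) - 473 - 11*I*sqrt(10))) = 1/(4863 + (-1548 - 36*I*sqrt(10))) = 1/(3315 - 36*I*sqrt(10))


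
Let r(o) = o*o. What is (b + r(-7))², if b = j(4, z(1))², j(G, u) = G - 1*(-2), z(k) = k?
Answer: 7225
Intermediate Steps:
j(G, u) = 2 + G (j(G, u) = G + 2 = 2 + G)
b = 36 (b = (2 + 4)² = 6² = 36)
r(o) = o²
(b + r(-7))² = (36 + (-7)²)² = (36 + 49)² = 85² = 7225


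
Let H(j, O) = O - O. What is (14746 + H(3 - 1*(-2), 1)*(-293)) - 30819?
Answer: -16073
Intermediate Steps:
H(j, O) = 0
(14746 + H(3 - 1*(-2), 1)*(-293)) - 30819 = (14746 + 0*(-293)) - 30819 = (14746 + 0) - 30819 = 14746 - 30819 = -16073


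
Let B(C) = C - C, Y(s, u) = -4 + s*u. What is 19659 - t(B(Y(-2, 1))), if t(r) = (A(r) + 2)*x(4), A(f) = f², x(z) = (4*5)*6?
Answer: 19419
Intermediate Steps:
x(z) = 120 (x(z) = 20*6 = 120)
B(C) = 0
t(r) = 240 + 120*r² (t(r) = (r² + 2)*120 = (2 + r²)*120 = 240 + 120*r²)
19659 - t(B(Y(-2, 1))) = 19659 - (240 + 120*0²) = 19659 - (240 + 120*0) = 19659 - (240 + 0) = 19659 - 1*240 = 19659 - 240 = 19419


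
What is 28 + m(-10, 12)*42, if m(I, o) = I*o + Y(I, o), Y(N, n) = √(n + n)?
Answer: -5012 + 84*√6 ≈ -4806.2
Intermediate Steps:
Y(N, n) = √2*√n (Y(N, n) = √(2*n) = √2*√n)
m(I, o) = I*o + √2*√o
28 + m(-10, 12)*42 = 28 + (-10*12 + √2*√12)*42 = 28 + (-120 + √2*(2*√3))*42 = 28 + (-120 + 2*√6)*42 = 28 + (-5040 + 84*√6) = -5012 + 84*√6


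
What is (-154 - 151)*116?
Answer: -35380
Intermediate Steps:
(-154 - 151)*116 = -305*116 = -35380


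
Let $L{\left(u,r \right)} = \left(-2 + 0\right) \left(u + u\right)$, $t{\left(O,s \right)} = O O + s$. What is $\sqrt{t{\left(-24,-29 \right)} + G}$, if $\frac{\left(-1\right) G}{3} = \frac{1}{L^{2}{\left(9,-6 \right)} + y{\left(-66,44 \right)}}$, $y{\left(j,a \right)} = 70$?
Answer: $\frac{\sqrt{1020673834}}{1366} \approx 23.388$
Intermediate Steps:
$t{\left(O,s \right)} = s + O^{2}$ ($t{\left(O,s \right)} = O^{2} + s = s + O^{2}$)
$L{\left(u,r \right)} = - 4 u$ ($L{\left(u,r \right)} = - 2 \cdot 2 u = - 4 u$)
$G = - \frac{3}{1366}$ ($G = - \frac{3}{\left(\left(-4\right) 9\right)^{2} + 70} = - \frac{3}{\left(-36\right)^{2} + 70} = - \frac{3}{1296 + 70} = - \frac{3}{1366} \approx -0.0021962$)
$\sqrt{t{\left(-24,-29 \right)} + G} = \sqrt{\left(-29 + \left(-24\right)^{2}\right) - \frac{3}{1366}} = \sqrt{\left(-29 + 576\right) - \frac{3}{1366}} = \sqrt{547 - \frac{3}{1366}} = \sqrt{\frac{747199}{1366}} = \frac{\sqrt{1020673834}}{1366}$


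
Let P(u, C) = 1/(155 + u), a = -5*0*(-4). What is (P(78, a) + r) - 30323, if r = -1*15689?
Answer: -10720795/233 ≈ -46012.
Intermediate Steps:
r = -15689
a = 0 (a = 0*(-4) = 0)
(P(78, a) + r) - 30323 = (1/(155 + 78) - 15689) - 30323 = (1/233 - 15689) - 30323 = -3655536/233 - 30323 = -10720795/233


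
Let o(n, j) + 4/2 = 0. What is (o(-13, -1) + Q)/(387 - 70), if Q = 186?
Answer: 184/317 ≈ 0.58044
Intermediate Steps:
o(n, j) = -2 (o(n, j) = -2 + 0 = -2)
(o(-13, -1) + Q)/(387 - 70) = (-2 + 186)/(387 - 70) = 184/317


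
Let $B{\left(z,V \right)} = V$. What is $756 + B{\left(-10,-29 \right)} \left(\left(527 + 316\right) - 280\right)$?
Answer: $-15571$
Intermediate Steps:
$756 + B{\left(-10,-29 \right)} \left(\left(527 + 316\right) - 280\right) = 756 - 29 \left(\left(527 + 316\right) - 280\right) = 756 - 29 \left(843 - 280\right) = 756 - 16327 = -15571$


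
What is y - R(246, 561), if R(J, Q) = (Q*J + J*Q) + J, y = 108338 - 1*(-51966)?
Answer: -115954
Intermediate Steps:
y = 160304 (y = 108338 + 51966 = 160304)
R(J, Q) = J + 2*J*Q (R(J, Q) = (J*Q + J*Q) + J = 2*J*Q + J = J + 2*J*Q)
y - R(246, 561) = 160304 - 246*(1 + 2*561) = 160304 - 246*(1 + 1122) = 160304 - 246*1123 = 160304 - 1*276258 = 160304 - 276258 = -115954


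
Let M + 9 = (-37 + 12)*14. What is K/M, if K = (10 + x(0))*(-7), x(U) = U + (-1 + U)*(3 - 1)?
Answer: 56/359 ≈ 0.15599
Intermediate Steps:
x(U) = -2 + 3*U (x(U) = U + (-1 + U)*2 = U + (-2 + 2*U) = -2 + 3*U)
K = -56 (K = (10 + (-2 + 3*0))*(-7) = (10 + (-2 + 0))*(-7) = (10 - 2)*(-7) = 8*(-7) = -56)
M = -359 (M = -9 + (-37 + 12)*14 = -9 - 25*14 = -9 - 350 = -359)
K/M = -56/(-359) = -56*(-1/359) = 56/359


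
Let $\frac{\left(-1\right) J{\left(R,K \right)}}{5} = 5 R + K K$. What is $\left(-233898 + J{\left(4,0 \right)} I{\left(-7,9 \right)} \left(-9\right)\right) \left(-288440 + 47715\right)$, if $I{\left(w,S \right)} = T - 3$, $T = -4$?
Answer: $57821663550$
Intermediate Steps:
$J{\left(R,K \right)} = - 25 R - 5 K^{2}$ ($J{\left(R,K \right)} = - 5 \left(5 R + K K\right) = - 5 \left(5 R + K^{2}\right) = - 5 \left(K^{2} + 5 R\right) = - 25 R - 5 K^{2}$)
$I{\left(w,S \right)} = -7$ ($I{\left(w,S \right)} = -4 - 3 = -7$)
$\left(-233898 + J{\left(4,0 \right)} I{\left(-7,9 \right)} \left(-9\right)\right) \left(-288440 + 47715\right) = \left(-233898 + \left(\left(-25\right) 4 - 5 \cdot 0^{2}\right) \left(-7\right) \left(-9\right)\right) \left(-288440 + 47715\right) = \left(-233898 + \left(-100 - 0\right) \left(-7\right) \left(-9\right)\right) \left(-240725\right) = \left(-233898 + \left(-100 + 0\right) \left(-7\right) \left(-9\right)\right) \left(-240725\right) = \left(-233898 + \left(-100\right) \left(-7\right) \left(-9\right)\right) \left(-240725\right) = \left(-233898 + 700 \left(-9\right)\right) \left(-240725\right) = \left(-233898 - 6300\right) \left(-240725\right) = \left(-240198\right) \left(-240725\right) = 57821663550$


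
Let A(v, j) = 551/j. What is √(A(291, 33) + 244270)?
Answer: √266028213/33 ≈ 494.25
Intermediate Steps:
√(A(291, 33) + 244270) = √(551/33 + 244270) = √(8061461/33) = √266028213/33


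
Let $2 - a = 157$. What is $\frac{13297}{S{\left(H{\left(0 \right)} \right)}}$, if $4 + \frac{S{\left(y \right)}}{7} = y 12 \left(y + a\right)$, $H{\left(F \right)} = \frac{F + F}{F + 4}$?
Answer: $- \frac{13297}{28} \approx -474.89$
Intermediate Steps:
$a = -155$ ($a = 2 - 157 = -155$)
$H{\left(F \right)} = \frac{2 F}{4 + F}$
$S{\left(y \right)} = -28 + 84 y \left(-155 + y\right)$ ($S{\left(y \right)} = -28 + 7 y 12 \left(y - 155\right) = -28 + 7 \cdot 12 y \left(-155 + y\right) = -28 + 84 y \left(-155 + y\right)$)
$\frac{13297}{S{\left(H{\left(0 \right)} \right)}} = \frac{13297}{-28 - 13020 \cdot 2 \cdot 0 \frac{1}{4 + 0} + 84 \left(2 \cdot 0 \frac{1}{4 + 0}\right)^{2}} = \frac{13297}{-28 - 13020 \cdot 2 \cdot 0 \cdot \frac{1}{4} + 84 \left(2 \cdot 0 \cdot \frac{1}{4}\right)^{2}} = \frac{13297}{-28 - 0 + 84 \cdot 0^{2}} = \frac{13297}{-28 + 0 + 84 \cdot 0} = \frac{13297}{-28 + 0 + 0} = \frac{13297}{-28} = 13297 \left(- \frac{1}{28}\right) = - \frac{13297}{28}$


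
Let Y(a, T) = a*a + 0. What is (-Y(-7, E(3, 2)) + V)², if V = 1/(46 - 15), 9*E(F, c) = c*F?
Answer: 2304324/961 ≈ 2397.8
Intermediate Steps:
E(F, c) = F*c/9 (E(F, c) = (c*F)/9 = (F*c)/9 = F*c/9)
Y(a, T) = a² (Y(a, T) = a² + 0 = a²)
V = 1/31 ≈ 0.032258
(-Y(-7, E(3, 2)) + V)² = (-1*(-7)² + 1/31)² = (-1*49 + 1/31)² = (-49 + 1/31)² = (-1518/31)² = 2304324/961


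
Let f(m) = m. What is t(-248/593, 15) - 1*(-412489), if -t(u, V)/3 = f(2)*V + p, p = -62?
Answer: 412585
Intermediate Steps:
t(u, V) = 186 - 6*V (t(u, V) = -3*(2*V - 62) = -3*(-62 + 2*V) = 186 - 6*V)
t(-248/593, 15) - 1*(-412489) = (186 - 6*15) - 1*(-412489) = (186 - 90) + 412489 = 96 + 412489 = 412585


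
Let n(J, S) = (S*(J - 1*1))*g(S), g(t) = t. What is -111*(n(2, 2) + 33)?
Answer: -4107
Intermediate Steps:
n(J, S) = S²*(-1 + J) (n(J, S) = (S*(J - 1*1))*S = (S*(J - 1))*S = (S*(-1 + J))*S = S²*(-1 + J))
-111*(n(2, 2) + 33) = -111*(2²*(-1 + 2) + 33) = -111*(4*1 + 33) = -111*(4 + 33) = -111*37 = -4107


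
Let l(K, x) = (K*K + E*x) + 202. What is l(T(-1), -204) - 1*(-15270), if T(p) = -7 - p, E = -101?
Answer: 36112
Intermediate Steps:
l(K, x) = 202 + K² - 101*x (l(K, x) = (K*K - 101*x) + 202 = (K² - 101*x) + 202 = 202 + K² - 101*x)
l(T(-1), -204) - 1*(-15270) = (202 + (-7 - 1*(-1))² - 101*(-204)) - 1*(-15270) = (202 + (-7 + 1)² + 20604) + 15270 = (202 + (-6)² + 20604) + 15270 = (202 + 36 + 20604) + 15270 = 20842 + 15270 = 36112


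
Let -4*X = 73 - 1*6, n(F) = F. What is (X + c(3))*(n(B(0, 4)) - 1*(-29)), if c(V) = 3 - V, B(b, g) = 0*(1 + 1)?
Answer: -1943/4 ≈ -485.75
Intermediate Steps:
B(b, g) = 0 (B(b, g) = 0*2 = 0)
X = -67/4 (X = -(73 - 1*6)/4 = -(73 - 6)/4 = -¼*67 = -67/4 ≈ -16.750)
(X + c(3))*(n(B(0, 4)) - 1*(-29)) = (-67/4 + (3 - 1*3))*(0 - 1*(-29)) = (-67/4 + (3 - 3))*(0 + 29) = (-67/4 + 0)*29 = -67/4*29 = -1943/4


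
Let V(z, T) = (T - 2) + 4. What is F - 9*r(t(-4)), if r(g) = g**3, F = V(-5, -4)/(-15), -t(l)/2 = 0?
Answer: 2/15 ≈ 0.13333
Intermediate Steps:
V(z, T) = 2 + T (V(z, T) = (-2 + T) + 4 = 2 + T)
t(l) = 0 (t(l) = -2*0 = 0)
F = 2/15 (F = (2 - 4)/(-15) = -2*(-1/15) = 2/15 ≈ 0.13333)
F - 9*r(t(-4)) = 2/15 - 9*0**3 = 2/15 - 9*0 = 2/15 + 0 = 2/15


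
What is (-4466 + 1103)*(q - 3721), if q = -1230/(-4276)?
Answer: 26752271529/2138 ≈ 1.2513e+7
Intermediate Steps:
q = 615/2138 (q = -1230*(-1/4276) = 615/2138 ≈ 0.28765)
(-4466 + 1103)*(q - 3721) = (-4466 + 1103)*(615/2138 - 3721) = -3363*(-7954883/2138) = 26752271529/2138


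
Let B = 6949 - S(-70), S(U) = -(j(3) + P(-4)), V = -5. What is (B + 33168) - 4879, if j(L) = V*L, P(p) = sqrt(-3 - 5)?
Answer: 35223 + 2*I*sqrt(2) ≈ 35223.0 + 2.8284*I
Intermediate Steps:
P(p) = 2*I*sqrt(2) (P(p) = sqrt(-8) = 2*I*sqrt(2))
j(L) = -5*L
S(U) = 15 - 2*I*sqrt(2) (S(U) = -(-5*3 + 2*I*sqrt(2)) = -(-15 + 2*I*sqrt(2)) = 15 - 2*I*sqrt(2))
B = 6934 + 2*I*sqrt(2) (B = 6949 - (15 - 2*I*sqrt(2)) = 6949 + (-15 + 2*I*sqrt(2)) = 6934 + 2*I*sqrt(2) ≈ 6934.0 + 2.8284*I)
(B + 33168) - 4879 = ((6934 + 2*I*sqrt(2)) + 33168) - 4879 = (40102 + 2*I*sqrt(2)) - 4879 = 35223 + 2*I*sqrt(2)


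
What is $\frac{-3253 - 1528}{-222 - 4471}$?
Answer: $\frac{4781}{4693} \approx 1.0188$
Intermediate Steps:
$\frac{-3253 - 1528}{-222 - 4471} = - \frac{4781}{-4693} = \left(-4781\right) \left(- \frac{1}{4693}\right) = \frac{4781}{4693}$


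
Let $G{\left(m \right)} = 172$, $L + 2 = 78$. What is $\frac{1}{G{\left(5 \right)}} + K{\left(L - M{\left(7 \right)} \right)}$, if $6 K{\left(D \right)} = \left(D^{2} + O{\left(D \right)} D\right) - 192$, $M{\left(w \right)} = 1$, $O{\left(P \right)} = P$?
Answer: $\frac{316997}{172} \approx 1843.0$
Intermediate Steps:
$L = 76$ ($L = -2 + 78 = 76$)
$K{\left(D \right)} = -32 + \frac{D^{2}}{3}$ ($K{\left(D \right)} = \frac{\left(D^{2} + D D\right) - 192}{6} = \frac{\left(D^{2} + D^{2}\right) - 192}{6} = \frac{2 D^{2} - 192}{6} = \frac{-192 + 2 D^{2}}{6} = -32 + \frac{D^{2}}{3}$)
$\frac{1}{G{\left(5 \right)}} + K{\left(L - M{\left(7 \right)} \right)} = \frac{1}{172} - \left(32 - \frac{\left(76 - 1\right)^{2}}{3}\right) = \frac{1}{172} - \left(32 - \frac{75^{2}}{3}\right) = \frac{1}{172} + \left(-32 + \frac{1}{3} \cdot 5625\right) = \frac{1}{172} + \left(-32 + 1875\right) = \frac{1}{172} + 1843 = \frac{316997}{172}$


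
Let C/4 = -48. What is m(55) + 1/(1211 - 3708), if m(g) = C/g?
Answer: -43589/12485 ≈ -3.4913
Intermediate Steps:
C = -192 (C = 4*(-48) = -192)
m(g) = -192/g
m(55) + 1/(1211 - 3708) = -192/55 + 1/(1211 - 3708) = -192*1/55 + 1/(-2497) = -192/55 - 1/2497 = -43589/12485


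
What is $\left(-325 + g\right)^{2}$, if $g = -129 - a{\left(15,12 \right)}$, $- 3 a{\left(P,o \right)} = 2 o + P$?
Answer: $194481$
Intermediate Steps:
$a{\left(P,o \right)} = - \frac{2 o}{3} - \frac{P}{3}$ ($a{\left(P,o \right)} = - \frac{2 o + P}{3} = - \frac{P + 2 o}{3} = - \frac{2 o}{3} - \frac{P}{3}$)
$g = -116$ ($g = -129 - \left(\left(- \frac{2}{3}\right) 12 - 5\right) = -129 - \left(-8 - 5\right) = -129 - -13 = -129 + 13 = -116$)
$\left(-325 + g\right)^{2} = \left(-325 - 116\right)^{2} = \left(-441\right)^{2} = 194481$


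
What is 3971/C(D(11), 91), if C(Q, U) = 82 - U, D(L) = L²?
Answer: -3971/9 ≈ -441.22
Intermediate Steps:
3971/C(D(11), 91) = 3971/(82 - 1*91) = 3971/(82 - 91) = 3971/(-9) = 3971*(-⅑) = -3971/9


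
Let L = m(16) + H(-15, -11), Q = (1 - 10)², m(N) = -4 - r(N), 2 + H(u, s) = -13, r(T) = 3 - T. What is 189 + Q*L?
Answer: -297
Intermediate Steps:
H(u, s) = -15 (H(u, s) = -2 - 13 = -15)
m(N) = -7 + N (m(N) = -4 - (3 - N) = -4 + (-3 + N) = -7 + N)
Q = 81 (Q = (-9)² = 81)
L = -6 (L = (-7 + 16) - 15 = 9 - 15 = -6)
189 + Q*L = 189 + 81*(-6) = 189 - 486 = -297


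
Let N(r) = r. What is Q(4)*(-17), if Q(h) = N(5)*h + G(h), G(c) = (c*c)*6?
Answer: -1972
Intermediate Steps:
G(c) = 6*c² (G(c) = c²*6 = 6*c²)
Q(h) = 5*h + 6*h²
Q(4)*(-17) = (4*(5 + 6*4))*(-17) = (4*(5 + 24))*(-17) = (4*29)*(-17) = 116*(-17) = -1972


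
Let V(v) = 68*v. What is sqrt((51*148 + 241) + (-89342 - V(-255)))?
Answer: I*sqrt(64213) ≈ 253.4*I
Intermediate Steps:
sqrt((51*148 + 241) + (-89342 - V(-255))) = sqrt((51*148 + 241) + (-89342 - 68*(-255))) = sqrt((7548 + 241) + (-89342 - 1*(-17340))) = sqrt(7789 + (-89342 + 17340)) = sqrt(7789 - 72002) = sqrt(-64213) = I*sqrt(64213)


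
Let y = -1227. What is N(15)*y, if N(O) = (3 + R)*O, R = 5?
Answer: -147240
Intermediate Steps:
N(O) = 8*O (N(O) = (3 + 5)*O = 8*O)
N(15)*y = (8*15)*(-1227) = 120*(-1227) = -147240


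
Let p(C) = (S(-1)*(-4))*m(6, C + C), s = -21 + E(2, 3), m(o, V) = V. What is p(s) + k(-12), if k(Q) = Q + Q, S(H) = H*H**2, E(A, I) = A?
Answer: -176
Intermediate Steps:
S(H) = H**3
k(Q) = 2*Q
s = -19 (s = -21 + 2 = -19)
p(C) = 8*C (p(C) = ((-1)**3*(-4))*(C + C) = (-1*(-4))*(2*C) = 4*(2*C) = 8*C)
p(s) + k(-12) = 8*(-19) + 2*(-12) = -152 - 24 = -176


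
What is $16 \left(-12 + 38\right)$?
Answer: $416$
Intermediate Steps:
$16 \left(-12 + 38\right) = 16 \cdot 26 = 416$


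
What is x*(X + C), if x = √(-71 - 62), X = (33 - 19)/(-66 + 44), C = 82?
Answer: 895*I*√133/11 ≈ 938.33*I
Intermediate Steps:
X = -7/11 (X = 14/(-22) = 14*(-1/22) = -7/11 ≈ -0.63636)
x = I*√133 (x = √(-133) = I*√133 ≈ 11.533*I)
x*(X + C) = (I*√133)*(-7/11 + 82) = (I*√133)*(895/11) = 895*I*√133/11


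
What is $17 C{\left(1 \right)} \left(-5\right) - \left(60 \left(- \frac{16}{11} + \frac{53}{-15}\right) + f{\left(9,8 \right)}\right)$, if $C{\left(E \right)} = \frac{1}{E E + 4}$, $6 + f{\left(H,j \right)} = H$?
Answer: $\frac{3072}{11} \approx 279.27$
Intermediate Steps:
$f{\left(H,j \right)} = -6 + H$
$C{\left(E \right)} = \frac{1}{4 + E^{2}}$ ($C{\left(E \right)} = \frac{1}{E^{2} + 4} = \frac{1}{4 + E^{2}}$)
$17 C{\left(1 \right)} \left(-5\right) - \left(60 \left(- \frac{16}{11} + \frac{53}{-15}\right) + f{\left(9,8 \right)}\right) = \frac{17}{4 + 1^{2}} \left(-5\right) - \left(60 \left(- \frac{16}{11} + \frac{53}{-15}\right) + \left(-6 + 9\right)\right) = \frac{17}{4 + 1} \left(-5\right) - \left(60 \left(\left(-16\right) \frac{1}{11} + 53 \left(- \frac{1}{15}\right)\right) + 3\right) = \frac{17}{5} \left(-5\right) - \left(60 \left(- \frac{16}{11} - \frac{53}{15}\right) + 3\right) = 17 \cdot \frac{1}{5} \left(-5\right) - \left(60 \left(- \frac{823}{165}\right) + 3\right) = \frac{17}{5} \left(-5\right) - \left(- \frac{3292}{11} + 3\right) = -17 - - \frac{3259}{11} = -17 + \frac{3259}{11} = \frac{3072}{11}$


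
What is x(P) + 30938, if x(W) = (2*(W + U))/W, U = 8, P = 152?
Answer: 587862/19 ≈ 30940.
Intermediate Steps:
x(W) = (16 + 2*W)/W (x(W) = (2*(W + 8))/W = (2*(8 + W))/W = (16 + 2*W)/W)
x(P) + 30938 = (2 + 16/152) + 30938 = (2 + 16*(1/152)) + 30938 = (2 + 2/19) + 30938 = 40/19 + 30938 = 587862/19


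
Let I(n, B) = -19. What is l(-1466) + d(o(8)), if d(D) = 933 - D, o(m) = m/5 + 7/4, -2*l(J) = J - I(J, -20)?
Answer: 33063/20 ≈ 1653.2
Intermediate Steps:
l(J) = -19/2 - J/2 (l(J) = -(J - 1*(-19))/2 = -(J + 19)/2 = -(19 + J)/2 = -19/2 - J/2)
o(m) = 7/4 + m/5 (o(m) = m*(⅕) + 7*(¼) = m/5 + 7/4 = 7/4 + m/5)
l(-1466) + d(o(8)) = (-19/2 - ½*(-1466)) + (933 - (7/4 + (⅕)*8)) = (-19/2 + 733) + (933 - (7/4 + 8/5)) = 1447/2 + (933 - 1*67/20) = 1447/2 + (933 - 67/20) = 1447/2 + 18593/20 = 33063/20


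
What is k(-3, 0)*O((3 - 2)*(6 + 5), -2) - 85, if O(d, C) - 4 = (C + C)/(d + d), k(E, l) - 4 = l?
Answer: -767/11 ≈ -69.727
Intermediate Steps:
k(E, l) = 4 + l
O(d, C) = 4 + C/d (O(d, C) = 4 + (C + C)/(d + d) = 4 + (2*C)/((2*d)) = 4 + (2*C)*(1/(2*d)) = 4 + C/d)
k(-3, 0)*O((3 - 2)*(6 + 5), -2) - 85 = (4 + 0)*(4 - 2*1/((3 - 2)*(6 + 5))) - 85 = 4*(4 - 2/(1*11)) - 85 = 4*(4 - 2/11) - 85 = 4*(42/11) - 85 = 168/11 - 85 = -767/11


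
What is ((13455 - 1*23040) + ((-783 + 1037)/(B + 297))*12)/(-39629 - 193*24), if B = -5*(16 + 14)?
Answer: 468649/2168789 ≈ 0.21609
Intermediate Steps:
B = -150 (B = -5*30 = -150)
((13455 - 1*23040) + ((-783 + 1037)/(B + 297))*12)/(-39629 - 193*24) = ((13455 - 1*23040) + ((-783 + 1037)/(-150 + 297))*12)/(-39629 - 193*24) = ((13455 - 23040) + (254/147)*12)/(-39629 - 4632) = (-9585 + (254*(1/147))*12)/(-44261) = (-9585 + (254/147)*12)*(-1/44261) = (-9585 + 1016/49)*(-1/44261) = -468649/49*(-1/44261) = 468649/2168789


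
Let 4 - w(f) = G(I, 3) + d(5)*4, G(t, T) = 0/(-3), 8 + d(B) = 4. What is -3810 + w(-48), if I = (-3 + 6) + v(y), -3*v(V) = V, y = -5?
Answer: -3790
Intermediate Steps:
v(V) = -V/3
I = 14/3 (I = (-3 + 6) - ⅓*(-5) = 3 + 5/3 = 14/3 ≈ 4.6667)
d(B) = -4 (d(B) = -8 + 4 = -4)
G(t, T) = 0 (G(t, T) = 0*(-⅓) = 0)
w(f) = 20 (w(f) = 4 - (0 - 4*4) = 4 - (0 - 16) = 4 - 1*(-16) = 4 + 16 = 20)
-3810 + w(-48) = -3810 + 20 = -3790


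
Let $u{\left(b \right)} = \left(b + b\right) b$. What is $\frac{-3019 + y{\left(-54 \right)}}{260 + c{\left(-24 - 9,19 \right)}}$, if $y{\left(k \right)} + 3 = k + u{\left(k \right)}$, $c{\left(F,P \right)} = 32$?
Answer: $\frac{689}{73} \approx 9.4384$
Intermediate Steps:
$u{\left(b \right)} = 2 b^{2}$ ($u{\left(b \right)} = 2 b b = 2 b^{2}$)
$y{\left(k \right)} = -3 + k + 2 k^{2}$ ($y{\left(k \right)} = -3 + \left(k + 2 k^{2}\right) = -3 + k + 2 k^{2}$)
$\frac{-3019 + y{\left(-54 \right)}}{260 + c{\left(-24 - 9,19 \right)}} = \frac{-3019 - \left(57 - 5832\right)}{260 + 32} = \frac{-3019 - -5775}{292} = \left(-3019 - -5775\right) \frac{1}{292} = \left(-3019 + 5775\right) \frac{1}{292} = 2756 \cdot \frac{1}{292} = \frac{689}{73}$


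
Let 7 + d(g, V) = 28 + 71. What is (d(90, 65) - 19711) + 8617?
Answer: -11002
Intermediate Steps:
d(g, V) = 92 (d(g, V) = -7 + (28 + 71) = -7 + 99 = 92)
(d(90, 65) - 19711) + 8617 = (92 - 19711) + 8617 = -19619 + 8617 = -11002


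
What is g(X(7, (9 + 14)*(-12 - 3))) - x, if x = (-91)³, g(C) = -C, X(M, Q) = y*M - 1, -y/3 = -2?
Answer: 753530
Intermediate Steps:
y = 6 (y = -3*(-2) = 6)
X(M, Q) = -1 + 6*M (X(M, Q) = 6*M - 1 = -1 + 6*M)
x = -753571
g(X(7, (9 + 14)*(-12 - 3))) - x = -(-1 + 6*7) - 1*(-753571) = -(-1 + 42) + 753571 = -1*41 + 753571 = -41 + 753571 = 753530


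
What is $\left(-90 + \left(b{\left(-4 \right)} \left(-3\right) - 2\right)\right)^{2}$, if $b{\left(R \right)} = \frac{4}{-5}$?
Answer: $\frac{200704}{25} \approx 8028.2$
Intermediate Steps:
$b{\left(R \right)} = - \frac{4}{5}$ ($b{\left(R \right)} = 4 \left(- \frac{1}{5}\right) = - \frac{4}{5}$)
$\left(-90 + \left(b{\left(-4 \right)} \left(-3\right) - 2\right)\right)^{2} = \left(-90 - - \frac{2}{5}\right)^{2} = \left(-90 + \left(\frac{12}{5} - 2\right)\right)^{2} = \left(-90 + \frac{2}{5}\right)^{2} = \left(- \frac{448}{5}\right)^{2} = \frac{200704}{25}$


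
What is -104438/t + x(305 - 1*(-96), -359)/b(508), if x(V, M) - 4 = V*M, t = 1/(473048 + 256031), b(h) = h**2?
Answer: -19649909758826483/258064 ≈ -7.6144e+10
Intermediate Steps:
t = 1/729079 ≈ 1.3716e-6
x(V, M) = 4 + M*V (x(V, M) = 4 + V*M = 4 + M*V)
-104438/t + x(305 - 1*(-96), -359)/b(508) = -104438/1/729079 + (4 - 359*(305 - 1*(-96)))/(508**2) = -104438*729079 + (4 - 359*(305 + 96))/258064 = -76143552602 + (4 - 359*401)*(1/258064) = -76143552602 + (4 - 143959)*(1/258064) = -76143552602 - 143955*1/258064 = -76143552602 - 143955/258064 = -19649909758826483/258064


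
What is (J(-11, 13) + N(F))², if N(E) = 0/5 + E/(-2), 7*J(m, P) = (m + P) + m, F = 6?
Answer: 900/49 ≈ 18.367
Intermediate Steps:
J(m, P) = P/7 + 2*m/7 (J(m, P) = ((m + P) + m)/7 = ((P + m) + m)/7 = (P + 2*m)/7 = P/7 + 2*m/7)
N(E) = -E/2 (N(E) = 0*(⅕) + E*(-½) = 0 - E/2 = -E/2)
(J(-11, 13) + N(F))² = (((⅐)*13 + (2/7)*(-11)) - ½*6)² = ((13/7 - 22/7) - 3)² = (-9/7 - 3)² = (-30/7)² = 900/49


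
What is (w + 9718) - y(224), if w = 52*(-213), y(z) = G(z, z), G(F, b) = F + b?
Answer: -1806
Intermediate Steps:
y(z) = 2*z (y(z) = z + z = 2*z)
w = -11076
(w + 9718) - y(224) = (-11076 + 9718) - 2*224 = -1358 - 1*448 = -1358 - 448 = -1806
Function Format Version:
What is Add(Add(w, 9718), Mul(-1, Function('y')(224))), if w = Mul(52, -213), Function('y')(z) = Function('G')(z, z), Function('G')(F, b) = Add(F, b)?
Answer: -1806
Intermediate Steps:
Function('y')(z) = Mul(2, z) (Function('y')(z) = Add(z, z) = Mul(2, z))
w = -11076
Add(Add(w, 9718), Mul(-1, Function('y')(224))) = Add(Add(-11076, 9718), Mul(-1, Mul(2, 224))) = Add(-1358, Mul(-1, 448)) = Add(-1358, -448) = -1806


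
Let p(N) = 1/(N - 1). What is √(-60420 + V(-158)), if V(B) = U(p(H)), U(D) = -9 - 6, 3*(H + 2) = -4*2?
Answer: 3*I*√6715 ≈ 245.84*I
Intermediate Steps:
H = -14/3 (H = -2 + (-4*2)/3 = -2 + (⅓)*(-8) = -2 - 8/3 = -14/3 ≈ -4.6667)
p(N) = 1/(-1 + N)
U(D) = -15
V(B) = -15
√(-60420 + V(-158)) = √(-60420 - 15) = √(-60435) = 3*I*√6715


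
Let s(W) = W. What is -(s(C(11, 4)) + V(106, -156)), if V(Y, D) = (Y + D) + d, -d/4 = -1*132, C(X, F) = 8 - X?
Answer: -475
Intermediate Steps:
d = 528 (d = -(-4)*132 = -4*(-132) = 528)
V(Y, D) = 528 + D + Y (V(Y, D) = (Y + D) + 528 = (D + Y) + 528 = 528 + D + Y)
-(s(C(11, 4)) + V(106, -156)) = -((8 - 1*11) + (528 - 156 + 106)) = -((8 - 11) + 478) = -(-3 + 478) = -1*475 = -475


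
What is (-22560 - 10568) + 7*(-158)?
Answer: -34234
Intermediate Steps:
(-22560 - 10568) + 7*(-158) = -33128 - 1106 = -34234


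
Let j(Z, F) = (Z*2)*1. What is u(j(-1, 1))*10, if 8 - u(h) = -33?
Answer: 410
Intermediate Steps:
j(Z, F) = 2*Z (j(Z, F) = (2*Z)*1 = 2*Z)
u(h) = 41 (u(h) = 8 - 1*(-33) = 8 + 33 = 41)
u(j(-1, 1))*10 = 41*10 = 410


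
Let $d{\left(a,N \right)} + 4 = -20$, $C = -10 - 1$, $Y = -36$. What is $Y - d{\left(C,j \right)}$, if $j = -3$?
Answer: $-12$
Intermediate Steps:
$C = -11$ ($C = -10 - 1 = -11$)
$d{\left(a,N \right)} = -24$ ($d{\left(a,N \right)} = -4 - 20 = -24$)
$Y - d{\left(C,j \right)} = -36 - -24 = -36 + 24 = -12$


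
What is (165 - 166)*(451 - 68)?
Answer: -383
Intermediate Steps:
(165 - 166)*(451 - 68) = -1*383 = -383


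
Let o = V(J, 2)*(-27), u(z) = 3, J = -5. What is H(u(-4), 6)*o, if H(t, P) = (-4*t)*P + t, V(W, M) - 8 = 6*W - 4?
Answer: -48438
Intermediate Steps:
V(W, M) = 4 + 6*W (V(W, M) = 8 + (6*W - 4) = 8 + (-4 + 6*W) = 4 + 6*W)
H(t, P) = t - 4*P*t (H(t, P) = -4*P*t + t = t - 4*P*t)
o = 702 (o = (4 + 6*(-5))*(-27) = (4 - 30)*(-27) = -26*(-27) = 702)
H(u(-4), 6)*o = (3*(1 - 4*6))*702 = (3*(1 - 24))*702 = (3*(-23))*702 = -69*702 = -48438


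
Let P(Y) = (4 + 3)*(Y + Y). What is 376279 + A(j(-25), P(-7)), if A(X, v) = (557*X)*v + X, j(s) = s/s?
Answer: 321694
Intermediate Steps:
j(s) = 1
P(Y) = 14*Y (P(Y) = 7*(2*Y) = 14*Y)
A(X, v) = X + 557*X*v (A(X, v) = 557*X*v + X = X + 557*X*v)
376279 + A(j(-25), P(-7)) = 376279 + 1*(1 + 557*(14*(-7))) = 376279 + 1*(1 + 557*(-98)) = 376279 + 1*(1 - 54586) = 376279 + 1*(-54585) = 376279 - 54585 = 321694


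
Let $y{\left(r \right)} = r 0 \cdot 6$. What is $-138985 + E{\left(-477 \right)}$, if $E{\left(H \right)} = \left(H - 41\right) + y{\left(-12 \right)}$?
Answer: $-139503$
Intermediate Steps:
$y{\left(r \right)} = 0$ ($y{\left(r \right)} = 0 \cdot 6 = 0$)
$E{\left(H \right)} = -41 + H$ ($E{\left(H \right)} = \left(H - 41\right) + 0 = \left(-41 + H\right) + 0 = -41 + H$)
$-138985 + E{\left(-477 \right)} = -138985 - 518 = -139503$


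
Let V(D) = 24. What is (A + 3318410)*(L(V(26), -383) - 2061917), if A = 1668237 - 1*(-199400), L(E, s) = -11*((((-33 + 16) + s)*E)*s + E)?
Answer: -220443201294107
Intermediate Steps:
L(E, s) = -11*E - 11*E*s*(-17 + s) (L(E, s) = -11*(((-17 + s)*E)*s + E) = -11*((E*(-17 + s))*s + E) = -11*(E*s*(-17 + s) + E) = -11*(E + E*s*(-17 + s)) = -11*E - 11*E*s*(-17 + s))
A = 1867637 (A = 1668237 + 199400 = 1867637)
(A + 3318410)*(L(V(26), -383) - 2061917) = (1867637 + 3318410)*(11*24*(-1 - 1*(-383)² + 17*(-383)) - 2061917) = 5186047*(11*24*(-1 - 1*146689 - 6511) - 2061917) = 5186047*(11*24*(-1 - 146689 - 6511) - 2061917) = 5186047*(11*24*(-153201) - 2061917) = 5186047*(-40445064 - 2061917) = 5186047*(-42506981) = -220443201294107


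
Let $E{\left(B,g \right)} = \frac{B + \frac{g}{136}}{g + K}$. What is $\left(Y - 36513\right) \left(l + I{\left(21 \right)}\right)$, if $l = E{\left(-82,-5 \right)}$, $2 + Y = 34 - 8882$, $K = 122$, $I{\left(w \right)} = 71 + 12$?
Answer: $- \frac{6600513073}{1768} \approx -3.7333 \cdot 10^{6}$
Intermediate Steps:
$I{\left(w \right)} = 83$
$E{\left(B,g \right)} = \frac{B + \frac{g}{136}}{122 + g}$ ($E{\left(B,g \right)} = \frac{B + \frac{g}{136}}{g + 122} = \frac{B + g \frac{1}{136}}{122 + g} = \frac{B + \frac{g}{136}}{122 + g}$)
$Y = -8850$ ($Y = -2 + \left(34 - 8882\right) = -2 - 8848 = -8850$)
$l = - \frac{3719}{5304}$ ($l = \frac{-82 + \frac{1}{136} \left(-5\right)}{122 - 5} = \frac{-82 - \frac{5}{136}}{117} = \frac{1}{117} \left(- \frac{11157}{136}\right) = - \frac{3719}{5304} \approx -0.70117$)
$\left(Y - 36513\right) \left(l + I{\left(21 \right)}\right) = \left(-8850 - 36513\right) \left(- \frac{3719}{5304} + 83\right) = \left(-45363\right) \frac{436513}{5304} = - \frac{6600513073}{1768}$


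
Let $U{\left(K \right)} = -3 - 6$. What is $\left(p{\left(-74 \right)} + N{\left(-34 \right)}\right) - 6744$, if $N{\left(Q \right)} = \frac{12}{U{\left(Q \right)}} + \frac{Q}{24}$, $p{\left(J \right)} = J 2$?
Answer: $- \frac{27579}{4} \approx -6894.8$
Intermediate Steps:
$U{\left(K \right)} = -9$ ($U{\left(K \right)} = -3 - 6 = -9$)
$p{\left(J \right)} = 2 J$
$N{\left(Q \right)} = - \frac{4}{3} + \frac{Q}{24}$ ($N{\left(Q \right)} = \frac{12}{-9} + \frac{Q}{24} = 12 \left(- \frac{1}{9}\right) + Q \frac{1}{24} = - \frac{4}{3} + \frac{Q}{24}$)
$\left(p{\left(-74 \right)} + N{\left(-34 \right)}\right) - 6744 = \left(2 \left(-74\right) + \left(- \frac{4}{3} + \frac{1}{24} \left(-34\right)\right)\right) - 6744 = \left(-148 - \frac{11}{4}\right) - 6744 = - \frac{603}{4} - 6744 = - \frac{27579}{4}$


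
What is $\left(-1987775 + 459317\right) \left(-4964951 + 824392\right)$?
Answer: $6328670528022$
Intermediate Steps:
$\left(-1987775 + 459317\right) \left(-4964951 + 824392\right) = \left(-1528458\right) \left(-4140559\right) = 6328670528022$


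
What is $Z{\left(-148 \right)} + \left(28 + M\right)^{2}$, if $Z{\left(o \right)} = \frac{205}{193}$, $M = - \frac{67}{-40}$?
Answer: $\frac{272259017}{308800} \approx 881.67$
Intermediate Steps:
$M = \frac{67}{40}$ ($M = \left(-67\right) \left(- \frac{1}{40}\right) = \frac{67}{40} \approx 1.675$)
$Z{\left(o \right)} = \frac{205}{193}$ ($Z{\left(o \right)} = 205 \cdot \frac{1}{193} = \frac{205}{193}$)
$Z{\left(-148 \right)} + \left(28 + M\right)^{2} = \frac{205}{193} + \left(28 + \frac{67}{40}\right)^{2} = \frac{205}{193} + \left(\frac{1187}{40}\right)^{2} = \frac{205}{193} + \frac{1408969}{1600} = \frac{272259017}{308800}$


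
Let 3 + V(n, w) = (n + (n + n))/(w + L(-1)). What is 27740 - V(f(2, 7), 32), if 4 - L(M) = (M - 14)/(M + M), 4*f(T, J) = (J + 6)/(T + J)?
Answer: 9488093/342 ≈ 27743.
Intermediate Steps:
f(T, J) = (6 + J)/(4*(J + T)) (f(T, J) = ((J + 6)/(T + J))/4 = ((6 + J)/(J + T))/4 = (6 + J)/(4*(J + T)))
L(M) = 4 - (-14 + M)/(2*M) (L(M) = 4 - (M - 14)/(M + M) = 4 - (-14 + M)/(2*M))
V(n, w) = -3 + 3*n/(-7/2 + w) (V(n, w) = -3 + (n + (n + n))/(w + (7/2 + 7/(-1))) = -3 + (n + 2*n)/(w + (7/2 + 7*(-1))) = -3 + (3*n)/(w + (7/2 - 7)) = -3 + (3*n)/(w - 7/2) = -3 + (3*n)/(-7/2 + w) = -3 + 3*n/(-7/2 + w))
27740 - V(f(2, 7), 32) = 27740 - 3*(7 - 2*32 + 2*((6 + 7)/(4*(7 + 2))))/(-7 + 2*32) = 27740 - 3*(7 - 64 + 2*((¼)*13/9))/(-7 + 64) = 27740 - 3*(7 - 64 + 2*((¼)*(⅑)*13))/57 = 27740 - 3*(7 - 64 + 2*(13/36))/57 = 27740 - 3*(7 - 64 + 13/18)/57 = 27740 - 3*(-1013)/(57*18) = 27740 - 1*(-1013/342) = 27740 + 1013/342 = 9488093/342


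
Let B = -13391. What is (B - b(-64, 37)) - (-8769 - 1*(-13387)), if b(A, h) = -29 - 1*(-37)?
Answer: -18017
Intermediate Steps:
b(A, h) = 8 (b(A, h) = -29 + 37 = 8)
(B - b(-64, 37)) - (-8769 - 1*(-13387)) = (-13391 - 1*8) - (-8769 - 1*(-13387)) = (-13391 - 8) - (-8769 + 13387) = -13399 - 1*4618 = -13399 - 4618 = -18017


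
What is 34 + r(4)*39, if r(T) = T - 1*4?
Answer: 34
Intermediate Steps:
r(T) = -4 + T (r(T) = T - 4 = -4 + T)
34 + r(4)*39 = 34 + (-4 + 4)*39 = 34 + 0*39 = 34 + 0 = 34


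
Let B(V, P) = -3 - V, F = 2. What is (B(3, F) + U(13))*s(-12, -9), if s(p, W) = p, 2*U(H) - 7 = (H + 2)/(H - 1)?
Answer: 45/2 ≈ 22.500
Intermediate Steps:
U(H) = 7/2 + (2 + H)/(2*(-1 + H)) (U(H) = 7/2 + ((H + 2)/(H - 1))/2 = 7/2 + ((2 + H)/(-1 + H))/2 = 7/2 + (2 + H)/(2*(-1 + H)))
(B(3, F) + U(13))*s(-12, -9) = ((-3 - 1*3) + (-5 + 8*13)/(2*(-1 + 13)))*(-12) = ((-3 - 3) + (1/2)*(-5 + 104)/12)*(-12) = (-6 + (1/2)*(1/12)*99)*(-12) = (-6 + 33/8)*(-12) = -15/8*(-12) = 45/2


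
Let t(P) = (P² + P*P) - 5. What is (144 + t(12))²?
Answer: 182329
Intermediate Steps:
t(P) = -5 + 2*P² (t(P) = (P² + P²) - 5 = 2*P² - 5 = -5 + 2*P²)
(144 + t(12))² = (144 + (-5 + 2*12²))² = (144 + (-5 + 2*144))² = (144 + (-5 + 288))² = (144 + 283)² = 427² = 182329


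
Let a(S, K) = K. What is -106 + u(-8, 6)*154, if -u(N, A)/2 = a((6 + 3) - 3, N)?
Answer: 2358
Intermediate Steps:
u(N, A) = -2*N
-106 + u(-8, 6)*154 = -106 - 2*(-8)*154 = -106 + 16*154 = -106 + 2464 = 2358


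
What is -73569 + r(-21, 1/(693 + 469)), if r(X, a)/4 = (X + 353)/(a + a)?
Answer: 697999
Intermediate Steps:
r(X, a) = 2*(353 + X)/a (r(X, a) = 4*((X + 353)/(a + a)) = 4*((353 + X)/((2*a))) = 4*((353 + X)*(1/(2*a))) = 4*((353 + X)/(2*a)) = 2*(353 + X)/a)
-73569 + r(-21, 1/(693 + 469)) = -73569 + 2*(353 - 21)/(1/(693 + 469)) = -73569 + 2*332/1/1162 = -73569 + 2*332/(1/1162) = -73569 + 2*1162*332 = -73569 + 771568 = 697999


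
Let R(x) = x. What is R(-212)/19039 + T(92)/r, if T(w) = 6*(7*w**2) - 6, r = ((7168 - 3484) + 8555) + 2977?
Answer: 1127466001/48282904 ≈ 23.351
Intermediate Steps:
r = 15216 (r = (3684 + 8555) + 2977 = 12239 + 2977 = 15216)
T(w) = -6 + 42*w**2 (T(w) = 42*w**2 - 6 = -6 + 42*w**2)
R(-212)/19039 + T(92)/r = -212/19039 + (-6 + 42*92**2)/15216 = -212*1/19039 + (-6 + 42*8464)*(1/15216) = -212/19039 + (-6 + 355488)*(1/15216) = -212/19039 + 355482*(1/15216) = -212/19039 + 59247/2536 = 1127466001/48282904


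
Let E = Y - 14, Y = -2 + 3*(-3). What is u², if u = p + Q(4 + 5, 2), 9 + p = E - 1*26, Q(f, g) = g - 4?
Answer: 3844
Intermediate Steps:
Q(f, g) = -4 + g
Y = -11 (Y = -2 - 9 = -11)
E = -25 (E = -11 - 14 = -25)
p = -60 (p = -9 + (-25 - 1*26) = -9 + (-25 - 26) = -9 - 51 = -60)
u = -62 (u = -60 + (-4 + 2) = -60 - 2 = -62)
u² = (-62)² = 3844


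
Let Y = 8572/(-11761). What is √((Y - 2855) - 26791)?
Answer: I*√4100768768458/11761 ≈ 172.18*I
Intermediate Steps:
Y = -8572/11761 (Y = 8572*(-1/11761) = -8572/11761 ≈ -0.72885)
√((Y - 2855) - 26791) = √((-8572/11761 - 2855) - 26791) = √(-33586227/11761 - 26791) = √(-348675178/11761) = I*√4100768768458/11761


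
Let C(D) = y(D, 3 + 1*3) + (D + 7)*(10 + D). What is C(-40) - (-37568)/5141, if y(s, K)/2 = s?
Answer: 4715878/5141 ≈ 917.31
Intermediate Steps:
y(s, K) = 2*s
C(D) = 2*D + (7 + D)*(10 + D) (C(D) = 2*D + (D + 7)*(10 + D) = 2*D + (7 + D)*(10 + D))
C(-40) - (-37568)/5141 = (70 + (-40)**2 + 19*(-40)) - (-37568)/5141 = (70 + 1600 - 760) - (-37568)/5141 = 910 - 1*(-37568/5141) = 910 + 37568/5141 = 4715878/5141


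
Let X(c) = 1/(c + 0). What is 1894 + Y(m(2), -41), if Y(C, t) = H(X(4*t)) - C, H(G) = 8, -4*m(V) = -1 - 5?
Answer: 3801/2 ≈ 1900.5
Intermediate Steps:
m(V) = 3/2 (m(V) = -(-1 - 5)/4 = -1/4*(-6) = 3/2)
X(c) = 1/c
Y(C, t) = 8 - C
1894 + Y(m(2), -41) = 1894 + (8 - 1*3/2) = 1894 + (8 - 3/2) = 1894 + 13/2 = 3801/2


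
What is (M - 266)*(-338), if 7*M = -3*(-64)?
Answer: 564460/7 ≈ 80637.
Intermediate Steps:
M = 192/7 (M = (-3*(-64))/7 = (1/7)*192 = 192/7 ≈ 27.429)
(M - 266)*(-338) = (192/7 - 266)*(-338) = -1670/7*(-338) = 564460/7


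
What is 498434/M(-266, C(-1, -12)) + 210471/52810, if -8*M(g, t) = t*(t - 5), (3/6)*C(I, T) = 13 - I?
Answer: -52610713249/8502410 ≈ -6187.7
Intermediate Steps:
C(I, T) = 26 - 2*I (C(I, T) = 2*(13 - I) = 26 - 2*I)
M(g, t) = -t*(-5 + t)/8 (M(g, t) = -t*(t - 5)/8 = -t*(-5 + t)/8)
498434/M(-266, C(-1, -12)) + 210471/52810 = 498434/(((26 - 2*(-1))*(5 - (26 - 2*(-1)))/8)) + 210471/52810 = 498434/(((26 + 2)*(5 - (26 + 2))/8)) + 210471*(1/52810) = 498434/(((1/8)*28*(5 - 1*28))) + 210471/52810 = 498434/(((1/8)*28*(5 - 28))) + 210471/52810 = 498434/(((1/8)*28*(-23))) + 210471/52810 = 498434/(-161/2) + 210471/52810 = 498434*(-2/161) + 210471/52810 = -996868/161 + 210471/52810 = -52610713249/8502410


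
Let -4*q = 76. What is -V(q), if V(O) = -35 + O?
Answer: 54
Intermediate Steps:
q = -19 (q = -¼*76 = -19)
-V(q) = -(-35 - 19) = -1*(-54) = 54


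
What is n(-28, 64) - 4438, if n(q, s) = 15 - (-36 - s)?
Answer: -4323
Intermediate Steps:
n(q, s) = 51 + s (n(q, s) = 15 + (36 + s) = 51 + s)
n(-28, 64) - 4438 = (51 + 64) - 4438 = 115 - 4438 = -4323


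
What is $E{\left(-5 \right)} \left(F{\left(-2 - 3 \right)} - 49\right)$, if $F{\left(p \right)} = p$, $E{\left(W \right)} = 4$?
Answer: $-216$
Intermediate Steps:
$E{\left(-5 \right)} \left(F{\left(-2 - 3 \right)} - 49\right) = 4 \left(\left(-2 - 3\right) - 49\right) = 4 \left(-5 - 49\right) = 4 \left(-54\right) = -216$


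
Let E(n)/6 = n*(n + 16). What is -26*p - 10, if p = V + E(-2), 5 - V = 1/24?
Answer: 50749/12 ≈ 4229.1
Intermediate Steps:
V = 119/24 (V = 5 - 1/24 = 119/24 ≈ 4.9583)
E(n) = 6*n*(16 + n) (E(n) = 6*(n*(n + 16)) = 6*(n*(16 + n)) = 6*n*(16 + n))
p = -3913/24 (p = 119/24 + 6*(-2)*(16 - 2) = 119/24 + 6*(-2)*14 = 119/24 - 168 = -3913/24 ≈ -163.04)
-26*p - 10 = -26*(-3913/24) - 10 = 50869/12 - 10 = 50749/12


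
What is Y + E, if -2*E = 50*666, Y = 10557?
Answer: -6093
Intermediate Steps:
E = -16650 (E = -25*666 = -½*33300 = -16650)
Y + E = 10557 - 16650 = -6093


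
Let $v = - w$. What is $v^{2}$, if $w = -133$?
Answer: $17689$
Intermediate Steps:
$v = 133$ ($v = \left(-1\right) \left(-133\right) = 133$)
$v^{2} = 133^{2} = 17689$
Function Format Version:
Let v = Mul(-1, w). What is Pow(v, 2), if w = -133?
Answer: 17689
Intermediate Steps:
v = 133 (v = Mul(-1, -133) = 133)
Pow(v, 2) = Pow(133, 2) = 17689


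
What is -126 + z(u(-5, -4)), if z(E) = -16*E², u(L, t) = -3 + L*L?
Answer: -7870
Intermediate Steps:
u(L, t) = -3 + L²
-126 + z(u(-5, -4)) = -126 - 16*(-3 + (-5)²)² = -126 - 16*(-3 + 25)² = -126 - 16*22² = -126 - 16*484 = -126 - 7744 = -7870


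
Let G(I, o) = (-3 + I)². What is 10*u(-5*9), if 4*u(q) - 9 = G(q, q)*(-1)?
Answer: -11475/2 ≈ -5737.5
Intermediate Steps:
u(q) = 9/4 - (-3 + q)²/4 (u(q) = 9/4 + ((-3 + q)²*(-1))/4 = 9/4 + (-(-3 + q)²)/4 = 9/4 - (-3 + q)²/4)
10*u(-5*9) = 10*((-5*9)*(6 - (-5)*9)/4) = 10*((¼)*(-45)*(6 - 1*(-45))) = 10*((¼)*(-45)*(6 + 45)) = 10*((¼)*(-45)*51) = 10*(-2295/4) = -11475/2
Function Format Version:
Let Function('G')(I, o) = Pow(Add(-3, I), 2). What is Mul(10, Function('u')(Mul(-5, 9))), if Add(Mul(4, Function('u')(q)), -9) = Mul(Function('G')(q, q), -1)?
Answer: Rational(-11475, 2) ≈ -5737.5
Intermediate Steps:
Function('u')(q) = Add(Rational(9, 4), Mul(Rational(-1, 4), Pow(Add(-3, q), 2))) (Function('u')(q) = Add(Rational(9, 4), Mul(Rational(1, 4), Mul(Pow(Add(-3, q), 2), -1))) = Add(Rational(9, 4), Mul(Rational(1, 4), Mul(-1, Pow(Add(-3, q), 2)))) = Add(Rational(9, 4), Mul(Rational(-1, 4), Pow(Add(-3, q), 2))))
Mul(10, Function('u')(Mul(-5, 9))) = Mul(10, Mul(Rational(1, 4), Mul(-5, 9), Add(6, Mul(-1, Mul(-5, 9))))) = Mul(10, Mul(Rational(1, 4), -45, Add(6, Mul(-1, -45)))) = Mul(10, Mul(Rational(1, 4), -45, Add(6, 45))) = Mul(10, Mul(Rational(1, 4), -45, 51)) = Mul(10, Rational(-2295, 4)) = Rational(-11475, 2)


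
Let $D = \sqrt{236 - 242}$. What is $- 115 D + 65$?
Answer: $65 - 115 i \sqrt{6} \approx 65.0 - 281.69 i$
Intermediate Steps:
$D = i \sqrt{6}$ ($D = \sqrt{-6} = i \sqrt{6} \approx 2.4495 i$)
$- 115 D + 65 = - 115 i \sqrt{6} + 65 = 65 - 115 i \sqrt{6}$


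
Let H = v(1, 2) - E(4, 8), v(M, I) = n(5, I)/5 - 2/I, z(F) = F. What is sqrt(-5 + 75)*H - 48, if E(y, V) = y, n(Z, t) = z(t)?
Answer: -48 - 23*sqrt(70)/5 ≈ -86.486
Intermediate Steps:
n(Z, t) = t
v(M, I) = -2/I + I/5 (v(M, I) = I/5 - 2/I = -2/I + I/5)
H = -23/5 (H = (-2/2 + (1/5)*2) - 1*4 = (-2*1/2 + 2/5) - 4 = (-1 + 2/5) - 4 = -3/5 - 4 = -23/5 ≈ -4.6000)
sqrt(-5 + 75)*H - 48 = sqrt(-5 + 75)*(-23/5) - 48 = sqrt(70)*(-23/5) - 48 = -23*sqrt(70)/5 - 48 = -48 - 23*sqrt(70)/5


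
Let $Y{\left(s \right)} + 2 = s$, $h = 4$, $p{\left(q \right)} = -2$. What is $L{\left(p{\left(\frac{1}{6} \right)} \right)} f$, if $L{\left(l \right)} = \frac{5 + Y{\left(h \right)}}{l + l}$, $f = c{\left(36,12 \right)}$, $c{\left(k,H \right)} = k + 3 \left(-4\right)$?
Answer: $-42$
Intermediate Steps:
$Y{\left(s \right)} = -2 + s$
$c{\left(k,H \right)} = -12 + k$ ($c{\left(k,H \right)} = k - 12 = -12 + k$)
$f = 24$ ($f = -12 + 36 = 24$)
$L{\left(l \right)} = \frac{7}{2 l}$ ($L{\left(l \right)} = \frac{5 + \left(-2 + 4\right)}{l + l} = \frac{5 + 2}{2 l} = 7 \frac{1}{2 l} = \frac{7}{2 l}$)
$L{\left(p{\left(\frac{1}{6} \right)} \right)} f = \frac{7}{2 \left(-2\right)} 24 = \frac{7}{2} \left(- \frac{1}{2}\right) 24 = \left(- \frac{7}{4}\right) 24 = -42$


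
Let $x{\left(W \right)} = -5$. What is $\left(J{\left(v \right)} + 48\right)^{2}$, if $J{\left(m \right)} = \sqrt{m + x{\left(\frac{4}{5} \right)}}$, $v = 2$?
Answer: $\left(48 + i \sqrt{3}\right)^{2} \approx 2301.0 + 166.28 i$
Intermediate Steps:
$J{\left(m \right)} = \sqrt{-5 + m}$ ($J{\left(m \right)} = \sqrt{m - 5} = \sqrt{-5 + m}$)
$\left(J{\left(v \right)} + 48\right)^{2} = \left(\sqrt{-5 + 2} + 48\right)^{2} = \left(\sqrt{-3} + 48\right)^{2} = \left(i \sqrt{3} + 48\right)^{2} = \left(48 + i \sqrt{3}\right)^{2}$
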